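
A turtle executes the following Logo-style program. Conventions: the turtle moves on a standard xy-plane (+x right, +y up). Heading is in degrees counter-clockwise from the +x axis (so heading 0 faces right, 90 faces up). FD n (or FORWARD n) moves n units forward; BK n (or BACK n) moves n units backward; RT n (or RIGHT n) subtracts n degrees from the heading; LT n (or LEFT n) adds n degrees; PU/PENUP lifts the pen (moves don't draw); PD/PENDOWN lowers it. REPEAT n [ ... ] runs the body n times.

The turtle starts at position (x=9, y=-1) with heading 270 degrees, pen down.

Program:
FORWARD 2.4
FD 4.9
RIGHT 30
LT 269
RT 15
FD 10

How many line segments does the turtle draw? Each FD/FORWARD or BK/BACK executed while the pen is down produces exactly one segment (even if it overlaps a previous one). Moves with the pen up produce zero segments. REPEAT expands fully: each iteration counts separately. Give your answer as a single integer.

Executing turtle program step by step:
Start: pos=(9,-1), heading=270, pen down
FD 2.4: (9,-1) -> (9,-3.4) [heading=270, draw]
FD 4.9: (9,-3.4) -> (9,-8.3) [heading=270, draw]
RT 30: heading 270 -> 240
LT 269: heading 240 -> 149
RT 15: heading 149 -> 134
FD 10: (9,-8.3) -> (2.053,-1.107) [heading=134, draw]
Final: pos=(2.053,-1.107), heading=134, 3 segment(s) drawn
Segments drawn: 3

Answer: 3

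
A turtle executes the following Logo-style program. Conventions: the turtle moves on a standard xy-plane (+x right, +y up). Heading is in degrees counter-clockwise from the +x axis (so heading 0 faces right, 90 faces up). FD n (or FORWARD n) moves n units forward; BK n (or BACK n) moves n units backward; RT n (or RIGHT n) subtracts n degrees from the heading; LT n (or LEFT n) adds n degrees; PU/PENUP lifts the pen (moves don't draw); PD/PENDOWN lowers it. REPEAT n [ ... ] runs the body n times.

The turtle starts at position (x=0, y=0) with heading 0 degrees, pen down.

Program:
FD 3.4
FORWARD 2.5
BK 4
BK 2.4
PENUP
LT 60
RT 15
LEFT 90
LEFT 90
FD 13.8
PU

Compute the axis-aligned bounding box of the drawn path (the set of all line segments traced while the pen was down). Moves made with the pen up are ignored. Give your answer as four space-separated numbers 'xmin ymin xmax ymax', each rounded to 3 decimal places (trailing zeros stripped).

Answer: -0.5 0 5.9 0

Derivation:
Executing turtle program step by step:
Start: pos=(0,0), heading=0, pen down
FD 3.4: (0,0) -> (3.4,0) [heading=0, draw]
FD 2.5: (3.4,0) -> (5.9,0) [heading=0, draw]
BK 4: (5.9,0) -> (1.9,0) [heading=0, draw]
BK 2.4: (1.9,0) -> (-0.5,0) [heading=0, draw]
PU: pen up
LT 60: heading 0 -> 60
RT 15: heading 60 -> 45
LT 90: heading 45 -> 135
LT 90: heading 135 -> 225
FD 13.8: (-0.5,0) -> (-10.258,-9.758) [heading=225, move]
PU: pen up
Final: pos=(-10.258,-9.758), heading=225, 4 segment(s) drawn

Segment endpoints: x in {-0.5, 0, 1.9, 3.4, 5.9}, y in {0}
xmin=-0.5, ymin=0, xmax=5.9, ymax=0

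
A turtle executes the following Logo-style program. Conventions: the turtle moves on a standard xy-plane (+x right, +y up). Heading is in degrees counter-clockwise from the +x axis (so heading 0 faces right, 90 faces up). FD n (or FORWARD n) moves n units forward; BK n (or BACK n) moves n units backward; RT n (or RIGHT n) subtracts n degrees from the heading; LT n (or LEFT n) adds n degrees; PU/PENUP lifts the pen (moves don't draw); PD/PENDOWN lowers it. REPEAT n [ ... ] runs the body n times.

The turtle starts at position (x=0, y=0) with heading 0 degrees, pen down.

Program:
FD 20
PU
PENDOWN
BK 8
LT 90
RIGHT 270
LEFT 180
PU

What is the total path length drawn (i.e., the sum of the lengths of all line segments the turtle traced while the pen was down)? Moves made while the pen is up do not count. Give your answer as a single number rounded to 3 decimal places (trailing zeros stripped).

Answer: 28

Derivation:
Executing turtle program step by step:
Start: pos=(0,0), heading=0, pen down
FD 20: (0,0) -> (20,0) [heading=0, draw]
PU: pen up
PD: pen down
BK 8: (20,0) -> (12,0) [heading=0, draw]
LT 90: heading 0 -> 90
RT 270: heading 90 -> 180
LT 180: heading 180 -> 0
PU: pen up
Final: pos=(12,0), heading=0, 2 segment(s) drawn

Segment lengths:
  seg 1: (0,0) -> (20,0), length = 20
  seg 2: (20,0) -> (12,0), length = 8
Total = 28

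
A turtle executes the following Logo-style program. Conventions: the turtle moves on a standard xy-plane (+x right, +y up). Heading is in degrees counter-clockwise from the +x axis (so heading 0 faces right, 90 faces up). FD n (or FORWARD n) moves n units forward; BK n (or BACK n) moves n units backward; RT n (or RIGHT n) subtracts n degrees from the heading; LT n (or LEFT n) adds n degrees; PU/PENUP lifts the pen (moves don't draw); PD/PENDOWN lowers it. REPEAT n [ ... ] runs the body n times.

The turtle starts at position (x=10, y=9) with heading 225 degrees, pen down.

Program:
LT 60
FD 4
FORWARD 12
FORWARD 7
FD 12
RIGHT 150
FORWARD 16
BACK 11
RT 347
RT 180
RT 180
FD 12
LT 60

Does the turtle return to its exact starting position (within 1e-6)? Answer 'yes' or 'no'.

Executing turtle program step by step:
Start: pos=(10,9), heading=225, pen down
LT 60: heading 225 -> 285
FD 4: (10,9) -> (11.035,5.136) [heading=285, draw]
FD 12: (11.035,5.136) -> (14.141,-6.455) [heading=285, draw]
FD 7: (14.141,-6.455) -> (15.953,-13.216) [heading=285, draw]
FD 12: (15.953,-13.216) -> (19.059,-24.807) [heading=285, draw]
RT 150: heading 285 -> 135
FD 16: (19.059,-24.807) -> (7.745,-13.494) [heading=135, draw]
BK 11: (7.745,-13.494) -> (15.523,-21.272) [heading=135, draw]
RT 347: heading 135 -> 148
RT 180: heading 148 -> 328
RT 180: heading 328 -> 148
FD 12: (15.523,-21.272) -> (5.347,-14.913) [heading=148, draw]
LT 60: heading 148 -> 208
Final: pos=(5.347,-14.913), heading=208, 7 segment(s) drawn

Start position: (10, 9)
Final position: (5.347, -14.913)
Distance = 24.361; >= 1e-6 -> NOT closed

Answer: no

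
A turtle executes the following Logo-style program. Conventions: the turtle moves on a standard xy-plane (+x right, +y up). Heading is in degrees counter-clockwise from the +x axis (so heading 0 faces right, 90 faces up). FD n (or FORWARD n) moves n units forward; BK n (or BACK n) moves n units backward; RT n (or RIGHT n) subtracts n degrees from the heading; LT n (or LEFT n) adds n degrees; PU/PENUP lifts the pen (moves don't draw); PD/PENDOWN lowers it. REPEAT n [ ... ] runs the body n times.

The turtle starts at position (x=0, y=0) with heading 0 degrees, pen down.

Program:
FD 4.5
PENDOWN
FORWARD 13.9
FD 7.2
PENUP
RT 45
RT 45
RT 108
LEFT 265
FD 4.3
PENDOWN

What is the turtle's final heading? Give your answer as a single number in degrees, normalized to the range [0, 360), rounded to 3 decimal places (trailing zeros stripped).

Executing turtle program step by step:
Start: pos=(0,0), heading=0, pen down
FD 4.5: (0,0) -> (4.5,0) [heading=0, draw]
PD: pen down
FD 13.9: (4.5,0) -> (18.4,0) [heading=0, draw]
FD 7.2: (18.4,0) -> (25.6,0) [heading=0, draw]
PU: pen up
RT 45: heading 0 -> 315
RT 45: heading 315 -> 270
RT 108: heading 270 -> 162
LT 265: heading 162 -> 67
FD 4.3: (25.6,0) -> (27.28,3.958) [heading=67, move]
PD: pen down
Final: pos=(27.28,3.958), heading=67, 3 segment(s) drawn

Answer: 67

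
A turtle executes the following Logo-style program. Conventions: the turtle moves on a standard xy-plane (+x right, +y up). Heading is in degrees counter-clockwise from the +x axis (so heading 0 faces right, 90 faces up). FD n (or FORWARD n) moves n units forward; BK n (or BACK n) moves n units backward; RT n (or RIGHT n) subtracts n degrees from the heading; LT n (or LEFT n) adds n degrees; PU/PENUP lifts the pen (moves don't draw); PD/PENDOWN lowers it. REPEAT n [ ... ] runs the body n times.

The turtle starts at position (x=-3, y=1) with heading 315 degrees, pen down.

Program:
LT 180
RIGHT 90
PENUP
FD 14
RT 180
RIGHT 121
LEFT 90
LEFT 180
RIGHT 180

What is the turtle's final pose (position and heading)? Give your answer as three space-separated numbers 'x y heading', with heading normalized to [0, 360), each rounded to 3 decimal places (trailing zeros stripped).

Answer: 6.899 10.899 194

Derivation:
Executing turtle program step by step:
Start: pos=(-3,1), heading=315, pen down
LT 180: heading 315 -> 135
RT 90: heading 135 -> 45
PU: pen up
FD 14: (-3,1) -> (6.899,10.899) [heading=45, move]
RT 180: heading 45 -> 225
RT 121: heading 225 -> 104
LT 90: heading 104 -> 194
LT 180: heading 194 -> 14
RT 180: heading 14 -> 194
Final: pos=(6.899,10.899), heading=194, 0 segment(s) drawn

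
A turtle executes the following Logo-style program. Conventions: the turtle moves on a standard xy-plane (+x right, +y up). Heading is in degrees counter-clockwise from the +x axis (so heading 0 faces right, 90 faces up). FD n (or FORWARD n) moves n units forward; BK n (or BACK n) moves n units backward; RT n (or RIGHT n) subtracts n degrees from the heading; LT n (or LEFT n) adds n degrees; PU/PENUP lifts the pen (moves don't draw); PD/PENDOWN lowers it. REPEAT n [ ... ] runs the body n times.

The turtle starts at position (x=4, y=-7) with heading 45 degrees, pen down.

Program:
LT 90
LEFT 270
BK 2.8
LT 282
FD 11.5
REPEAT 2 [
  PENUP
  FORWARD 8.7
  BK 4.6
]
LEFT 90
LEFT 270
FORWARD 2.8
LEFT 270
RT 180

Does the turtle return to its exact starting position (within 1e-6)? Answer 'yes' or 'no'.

Executing turtle program step by step:
Start: pos=(4,-7), heading=45, pen down
LT 90: heading 45 -> 135
LT 270: heading 135 -> 45
BK 2.8: (4,-7) -> (2.02,-8.98) [heading=45, draw]
LT 282: heading 45 -> 327
FD 11.5: (2.02,-8.98) -> (11.665,-15.243) [heading=327, draw]
REPEAT 2 [
  -- iteration 1/2 --
  PU: pen up
  FD 8.7: (11.665,-15.243) -> (18.961,-19.982) [heading=327, move]
  BK 4.6: (18.961,-19.982) -> (15.103,-17.476) [heading=327, move]
  -- iteration 2/2 --
  PU: pen up
  FD 8.7: (15.103,-17.476) -> (22.4,-22.215) [heading=327, move]
  BK 4.6: (22.4,-22.215) -> (18.542,-19.709) [heading=327, move]
]
LT 90: heading 327 -> 57
LT 270: heading 57 -> 327
FD 2.8: (18.542,-19.709) -> (20.89,-21.234) [heading=327, move]
LT 270: heading 327 -> 237
RT 180: heading 237 -> 57
Final: pos=(20.89,-21.234), heading=57, 2 segment(s) drawn

Start position: (4, -7)
Final position: (20.89, -21.234)
Distance = 22.088; >= 1e-6 -> NOT closed

Answer: no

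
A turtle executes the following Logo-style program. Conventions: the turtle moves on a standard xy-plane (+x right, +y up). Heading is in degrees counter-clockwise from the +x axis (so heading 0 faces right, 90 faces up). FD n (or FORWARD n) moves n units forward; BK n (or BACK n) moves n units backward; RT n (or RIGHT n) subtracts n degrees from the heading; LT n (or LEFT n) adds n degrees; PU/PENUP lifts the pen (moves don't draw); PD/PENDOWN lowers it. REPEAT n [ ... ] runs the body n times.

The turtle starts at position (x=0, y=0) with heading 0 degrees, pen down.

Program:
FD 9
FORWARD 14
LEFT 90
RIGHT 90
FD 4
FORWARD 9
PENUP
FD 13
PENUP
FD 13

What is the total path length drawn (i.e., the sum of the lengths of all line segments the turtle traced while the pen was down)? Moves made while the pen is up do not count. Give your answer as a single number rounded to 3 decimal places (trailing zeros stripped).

Executing turtle program step by step:
Start: pos=(0,0), heading=0, pen down
FD 9: (0,0) -> (9,0) [heading=0, draw]
FD 14: (9,0) -> (23,0) [heading=0, draw]
LT 90: heading 0 -> 90
RT 90: heading 90 -> 0
FD 4: (23,0) -> (27,0) [heading=0, draw]
FD 9: (27,0) -> (36,0) [heading=0, draw]
PU: pen up
FD 13: (36,0) -> (49,0) [heading=0, move]
PU: pen up
FD 13: (49,0) -> (62,0) [heading=0, move]
Final: pos=(62,0), heading=0, 4 segment(s) drawn

Segment lengths:
  seg 1: (0,0) -> (9,0), length = 9
  seg 2: (9,0) -> (23,0), length = 14
  seg 3: (23,0) -> (27,0), length = 4
  seg 4: (27,0) -> (36,0), length = 9
Total = 36

Answer: 36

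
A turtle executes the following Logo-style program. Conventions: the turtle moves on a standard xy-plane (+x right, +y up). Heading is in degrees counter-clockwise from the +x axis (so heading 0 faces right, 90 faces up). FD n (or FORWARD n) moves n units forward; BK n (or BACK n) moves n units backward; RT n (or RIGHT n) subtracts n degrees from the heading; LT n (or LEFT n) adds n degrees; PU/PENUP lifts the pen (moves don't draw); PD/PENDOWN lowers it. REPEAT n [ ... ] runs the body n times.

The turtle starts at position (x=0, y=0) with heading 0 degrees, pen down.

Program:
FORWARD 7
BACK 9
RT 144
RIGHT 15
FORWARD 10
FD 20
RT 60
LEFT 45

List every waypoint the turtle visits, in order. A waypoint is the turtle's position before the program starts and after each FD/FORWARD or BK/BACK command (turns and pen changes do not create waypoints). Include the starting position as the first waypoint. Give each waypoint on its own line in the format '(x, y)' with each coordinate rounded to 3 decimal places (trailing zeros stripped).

Executing turtle program step by step:
Start: pos=(0,0), heading=0, pen down
FD 7: (0,0) -> (7,0) [heading=0, draw]
BK 9: (7,0) -> (-2,0) [heading=0, draw]
RT 144: heading 0 -> 216
RT 15: heading 216 -> 201
FD 10: (-2,0) -> (-11.336,-3.584) [heading=201, draw]
FD 20: (-11.336,-3.584) -> (-30.007,-10.751) [heading=201, draw]
RT 60: heading 201 -> 141
LT 45: heading 141 -> 186
Final: pos=(-30.007,-10.751), heading=186, 4 segment(s) drawn
Waypoints (5 total):
(0, 0)
(7, 0)
(-2, 0)
(-11.336, -3.584)
(-30.007, -10.751)

Answer: (0, 0)
(7, 0)
(-2, 0)
(-11.336, -3.584)
(-30.007, -10.751)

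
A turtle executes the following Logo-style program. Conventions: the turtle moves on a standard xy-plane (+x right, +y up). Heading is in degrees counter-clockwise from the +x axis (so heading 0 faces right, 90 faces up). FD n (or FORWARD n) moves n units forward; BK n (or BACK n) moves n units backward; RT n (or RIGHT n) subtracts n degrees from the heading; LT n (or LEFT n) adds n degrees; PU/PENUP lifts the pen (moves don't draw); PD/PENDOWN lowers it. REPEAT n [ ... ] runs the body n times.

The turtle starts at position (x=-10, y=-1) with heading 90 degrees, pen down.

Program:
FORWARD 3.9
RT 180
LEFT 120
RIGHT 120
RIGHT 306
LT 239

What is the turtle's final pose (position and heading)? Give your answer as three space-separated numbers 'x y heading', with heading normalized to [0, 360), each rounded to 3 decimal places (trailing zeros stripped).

Executing turtle program step by step:
Start: pos=(-10,-1), heading=90, pen down
FD 3.9: (-10,-1) -> (-10,2.9) [heading=90, draw]
RT 180: heading 90 -> 270
LT 120: heading 270 -> 30
RT 120: heading 30 -> 270
RT 306: heading 270 -> 324
LT 239: heading 324 -> 203
Final: pos=(-10,2.9), heading=203, 1 segment(s) drawn

Answer: -10 2.9 203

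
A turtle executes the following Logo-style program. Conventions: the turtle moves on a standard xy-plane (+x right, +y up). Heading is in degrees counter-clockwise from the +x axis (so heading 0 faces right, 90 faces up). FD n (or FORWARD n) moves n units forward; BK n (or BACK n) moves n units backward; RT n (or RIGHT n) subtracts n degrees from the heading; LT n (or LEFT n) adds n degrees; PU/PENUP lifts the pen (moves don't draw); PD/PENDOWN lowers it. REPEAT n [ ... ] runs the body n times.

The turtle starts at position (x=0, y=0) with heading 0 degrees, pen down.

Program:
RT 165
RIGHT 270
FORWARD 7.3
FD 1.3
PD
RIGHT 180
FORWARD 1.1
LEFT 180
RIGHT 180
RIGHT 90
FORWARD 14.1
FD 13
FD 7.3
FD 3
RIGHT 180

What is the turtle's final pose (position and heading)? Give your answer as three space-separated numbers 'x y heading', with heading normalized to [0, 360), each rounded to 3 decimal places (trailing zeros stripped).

Answer: 38.067 2.435 195

Derivation:
Executing turtle program step by step:
Start: pos=(0,0), heading=0, pen down
RT 165: heading 0 -> 195
RT 270: heading 195 -> 285
FD 7.3: (0,0) -> (1.889,-7.051) [heading=285, draw]
FD 1.3: (1.889,-7.051) -> (2.226,-8.307) [heading=285, draw]
PD: pen down
RT 180: heading 285 -> 105
FD 1.1: (2.226,-8.307) -> (1.941,-7.244) [heading=105, draw]
LT 180: heading 105 -> 285
RT 180: heading 285 -> 105
RT 90: heading 105 -> 15
FD 14.1: (1.941,-7.244) -> (15.561,-3.595) [heading=15, draw]
FD 13: (15.561,-3.595) -> (28.118,-0.23) [heading=15, draw]
FD 7.3: (28.118,-0.23) -> (35.169,1.659) [heading=15, draw]
FD 3: (35.169,1.659) -> (38.067,2.435) [heading=15, draw]
RT 180: heading 15 -> 195
Final: pos=(38.067,2.435), heading=195, 7 segment(s) drawn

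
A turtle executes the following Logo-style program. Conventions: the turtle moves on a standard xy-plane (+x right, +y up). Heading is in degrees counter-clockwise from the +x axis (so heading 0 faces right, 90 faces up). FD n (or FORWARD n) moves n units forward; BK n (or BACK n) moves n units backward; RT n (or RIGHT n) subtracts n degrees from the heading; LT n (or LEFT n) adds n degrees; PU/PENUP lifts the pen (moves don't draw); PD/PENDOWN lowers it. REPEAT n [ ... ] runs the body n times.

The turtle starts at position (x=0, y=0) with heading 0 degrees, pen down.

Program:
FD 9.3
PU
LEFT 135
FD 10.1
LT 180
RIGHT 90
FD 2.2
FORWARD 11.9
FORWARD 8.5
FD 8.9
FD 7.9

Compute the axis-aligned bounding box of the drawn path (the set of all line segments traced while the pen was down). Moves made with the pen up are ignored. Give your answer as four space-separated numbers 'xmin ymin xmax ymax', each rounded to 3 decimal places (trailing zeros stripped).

Answer: 0 0 9.3 0

Derivation:
Executing turtle program step by step:
Start: pos=(0,0), heading=0, pen down
FD 9.3: (0,0) -> (9.3,0) [heading=0, draw]
PU: pen up
LT 135: heading 0 -> 135
FD 10.1: (9.3,0) -> (2.158,7.142) [heading=135, move]
LT 180: heading 135 -> 315
RT 90: heading 315 -> 225
FD 2.2: (2.158,7.142) -> (0.603,5.586) [heading=225, move]
FD 11.9: (0.603,5.586) -> (-7.812,-2.828) [heading=225, move]
FD 8.5: (-7.812,-2.828) -> (-13.822,-8.839) [heading=225, move]
FD 8.9: (-13.822,-8.839) -> (-20.116,-15.132) [heading=225, move]
FD 7.9: (-20.116,-15.132) -> (-25.702,-20.718) [heading=225, move]
Final: pos=(-25.702,-20.718), heading=225, 1 segment(s) drawn

Segment endpoints: x in {0, 9.3}, y in {0}
xmin=0, ymin=0, xmax=9.3, ymax=0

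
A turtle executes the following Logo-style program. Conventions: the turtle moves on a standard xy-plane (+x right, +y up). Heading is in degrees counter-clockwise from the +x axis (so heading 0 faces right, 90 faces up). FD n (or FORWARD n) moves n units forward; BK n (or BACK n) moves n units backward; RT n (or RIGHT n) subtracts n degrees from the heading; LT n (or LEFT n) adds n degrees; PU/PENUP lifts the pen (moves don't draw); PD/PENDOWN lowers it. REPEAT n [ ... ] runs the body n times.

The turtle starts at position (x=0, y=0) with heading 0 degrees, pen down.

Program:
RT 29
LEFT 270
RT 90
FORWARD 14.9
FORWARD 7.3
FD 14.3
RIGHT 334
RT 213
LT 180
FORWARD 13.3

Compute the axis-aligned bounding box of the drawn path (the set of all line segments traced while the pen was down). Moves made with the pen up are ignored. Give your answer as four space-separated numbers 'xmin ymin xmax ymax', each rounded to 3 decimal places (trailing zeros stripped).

Answer: -42.684 0 0 25.513

Derivation:
Executing turtle program step by step:
Start: pos=(0,0), heading=0, pen down
RT 29: heading 0 -> 331
LT 270: heading 331 -> 241
RT 90: heading 241 -> 151
FD 14.9: (0,0) -> (-13.032,7.224) [heading=151, draw]
FD 7.3: (-13.032,7.224) -> (-19.417,10.763) [heading=151, draw]
FD 14.3: (-19.417,10.763) -> (-31.924,17.696) [heading=151, draw]
RT 334: heading 151 -> 177
RT 213: heading 177 -> 324
LT 180: heading 324 -> 144
FD 13.3: (-31.924,17.696) -> (-42.684,25.513) [heading=144, draw]
Final: pos=(-42.684,25.513), heading=144, 4 segment(s) drawn

Segment endpoints: x in {-42.684, -31.924, -19.417, -13.032, 0}, y in {0, 7.224, 10.763, 17.696, 25.513}
xmin=-42.684, ymin=0, xmax=0, ymax=25.513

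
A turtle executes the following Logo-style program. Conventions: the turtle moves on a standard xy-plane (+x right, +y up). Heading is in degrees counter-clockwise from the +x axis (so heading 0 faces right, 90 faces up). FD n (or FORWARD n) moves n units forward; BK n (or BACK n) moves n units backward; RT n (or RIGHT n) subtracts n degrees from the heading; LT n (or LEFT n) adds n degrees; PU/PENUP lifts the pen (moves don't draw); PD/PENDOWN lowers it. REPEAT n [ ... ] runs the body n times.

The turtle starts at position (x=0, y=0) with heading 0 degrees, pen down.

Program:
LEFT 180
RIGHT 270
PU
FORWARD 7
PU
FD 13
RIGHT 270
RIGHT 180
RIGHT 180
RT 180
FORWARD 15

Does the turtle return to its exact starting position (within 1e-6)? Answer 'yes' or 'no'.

Executing turtle program step by step:
Start: pos=(0,0), heading=0, pen down
LT 180: heading 0 -> 180
RT 270: heading 180 -> 270
PU: pen up
FD 7: (0,0) -> (0,-7) [heading=270, move]
PU: pen up
FD 13: (0,-7) -> (0,-20) [heading=270, move]
RT 270: heading 270 -> 0
RT 180: heading 0 -> 180
RT 180: heading 180 -> 0
RT 180: heading 0 -> 180
FD 15: (0,-20) -> (-15,-20) [heading=180, move]
Final: pos=(-15,-20), heading=180, 0 segment(s) drawn

Start position: (0, 0)
Final position: (-15, -20)
Distance = 25; >= 1e-6 -> NOT closed

Answer: no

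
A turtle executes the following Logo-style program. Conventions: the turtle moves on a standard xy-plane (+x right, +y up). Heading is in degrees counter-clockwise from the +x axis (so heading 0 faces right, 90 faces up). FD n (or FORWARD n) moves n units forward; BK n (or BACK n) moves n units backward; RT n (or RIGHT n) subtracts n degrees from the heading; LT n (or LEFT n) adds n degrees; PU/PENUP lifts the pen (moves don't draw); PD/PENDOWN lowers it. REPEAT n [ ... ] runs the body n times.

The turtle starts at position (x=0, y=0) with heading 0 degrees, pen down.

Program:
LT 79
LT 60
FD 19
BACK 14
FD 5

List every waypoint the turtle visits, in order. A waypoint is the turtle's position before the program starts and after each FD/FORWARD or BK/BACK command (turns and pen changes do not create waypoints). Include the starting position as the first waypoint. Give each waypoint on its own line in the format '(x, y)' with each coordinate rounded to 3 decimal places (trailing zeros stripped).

Executing turtle program step by step:
Start: pos=(0,0), heading=0, pen down
LT 79: heading 0 -> 79
LT 60: heading 79 -> 139
FD 19: (0,0) -> (-14.339,12.465) [heading=139, draw]
BK 14: (-14.339,12.465) -> (-3.774,3.28) [heading=139, draw]
FD 5: (-3.774,3.28) -> (-7.547,6.561) [heading=139, draw]
Final: pos=(-7.547,6.561), heading=139, 3 segment(s) drawn
Waypoints (4 total):
(0, 0)
(-14.339, 12.465)
(-3.774, 3.28)
(-7.547, 6.561)

Answer: (0, 0)
(-14.339, 12.465)
(-3.774, 3.28)
(-7.547, 6.561)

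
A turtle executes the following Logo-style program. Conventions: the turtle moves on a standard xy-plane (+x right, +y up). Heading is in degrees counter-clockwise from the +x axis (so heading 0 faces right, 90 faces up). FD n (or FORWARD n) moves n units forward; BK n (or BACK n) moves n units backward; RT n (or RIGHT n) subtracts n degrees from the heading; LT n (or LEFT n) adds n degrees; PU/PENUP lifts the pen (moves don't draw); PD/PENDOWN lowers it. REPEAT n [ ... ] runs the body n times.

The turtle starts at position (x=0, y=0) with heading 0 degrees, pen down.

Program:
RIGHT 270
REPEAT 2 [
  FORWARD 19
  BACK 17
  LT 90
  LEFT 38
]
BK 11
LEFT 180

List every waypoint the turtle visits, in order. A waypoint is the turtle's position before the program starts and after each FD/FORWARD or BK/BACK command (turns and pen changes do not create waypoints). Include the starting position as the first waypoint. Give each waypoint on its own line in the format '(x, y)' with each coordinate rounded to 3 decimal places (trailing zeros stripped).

Executing turtle program step by step:
Start: pos=(0,0), heading=0, pen down
RT 270: heading 0 -> 90
REPEAT 2 [
  -- iteration 1/2 --
  FD 19: (0,0) -> (0,19) [heading=90, draw]
  BK 17: (0,19) -> (0,2) [heading=90, draw]
  LT 90: heading 90 -> 180
  LT 38: heading 180 -> 218
  -- iteration 2/2 --
  FD 19: (0,2) -> (-14.972,-9.698) [heading=218, draw]
  BK 17: (-14.972,-9.698) -> (-1.576,0.769) [heading=218, draw]
  LT 90: heading 218 -> 308
  LT 38: heading 308 -> 346
]
BK 11: (-1.576,0.769) -> (-12.249,3.43) [heading=346, draw]
LT 180: heading 346 -> 166
Final: pos=(-12.249,3.43), heading=166, 5 segment(s) drawn
Waypoints (6 total):
(0, 0)
(0, 19)
(0, 2)
(-14.972, -9.698)
(-1.576, 0.769)
(-12.249, 3.43)

Answer: (0, 0)
(0, 19)
(0, 2)
(-14.972, -9.698)
(-1.576, 0.769)
(-12.249, 3.43)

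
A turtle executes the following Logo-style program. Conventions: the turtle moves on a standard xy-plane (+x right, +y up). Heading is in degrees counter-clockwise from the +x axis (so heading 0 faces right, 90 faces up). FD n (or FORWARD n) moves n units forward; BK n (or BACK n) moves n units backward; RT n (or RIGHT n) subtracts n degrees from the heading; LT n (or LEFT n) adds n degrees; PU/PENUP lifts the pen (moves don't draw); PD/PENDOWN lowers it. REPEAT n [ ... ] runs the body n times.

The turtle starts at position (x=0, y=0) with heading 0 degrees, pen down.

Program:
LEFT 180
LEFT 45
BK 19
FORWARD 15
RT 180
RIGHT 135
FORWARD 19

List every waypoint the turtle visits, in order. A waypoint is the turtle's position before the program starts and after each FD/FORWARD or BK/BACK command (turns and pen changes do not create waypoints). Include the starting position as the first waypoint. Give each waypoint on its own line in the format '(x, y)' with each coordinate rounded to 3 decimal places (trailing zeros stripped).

Executing turtle program step by step:
Start: pos=(0,0), heading=0, pen down
LT 180: heading 0 -> 180
LT 45: heading 180 -> 225
BK 19: (0,0) -> (13.435,13.435) [heading=225, draw]
FD 15: (13.435,13.435) -> (2.828,2.828) [heading=225, draw]
RT 180: heading 225 -> 45
RT 135: heading 45 -> 270
FD 19: (2.828,2.828) -> (2.828,-16.172) [heading=270, draw]
Final: pos=(2.828,-16.172), heading=270, 3 segment(s) drawn
Waypoints (4 total):
(0, 0)
(13.435, 13.435)
(2.828, 2.828)
(2.828, -16.172)

Answer: (0, 0)
(13.435, 13.435)
(2.828, 2.828)
(2.828, -16.172)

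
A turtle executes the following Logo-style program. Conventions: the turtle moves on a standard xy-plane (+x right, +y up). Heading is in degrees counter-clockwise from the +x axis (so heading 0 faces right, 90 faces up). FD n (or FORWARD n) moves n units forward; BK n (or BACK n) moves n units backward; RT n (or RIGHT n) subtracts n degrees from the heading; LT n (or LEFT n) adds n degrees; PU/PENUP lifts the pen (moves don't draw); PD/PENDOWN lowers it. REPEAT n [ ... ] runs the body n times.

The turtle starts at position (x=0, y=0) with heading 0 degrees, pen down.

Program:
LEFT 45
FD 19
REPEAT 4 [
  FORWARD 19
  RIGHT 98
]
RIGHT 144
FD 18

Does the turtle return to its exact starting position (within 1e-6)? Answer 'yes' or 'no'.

Answer: no

Derivation:
Executing turtle program step by step:
Start: pos=(0,0), heading=0, pen down
LT 45: heading 0 -> 45
FD 19: (0,0) -> (13.435,13.435) [heading=45, draw]
REPEAT 4 [
  -- iteration 1/4 --
  FD 19: (13.435,13.435) -> (26.87,26.87) [heading=45, draw]
  RT 98: heading 45 -> 307
  -- iteration 2/4 --
  FD 19: (26.87,26.87) -> (38.305,11.696) [heading=307, draw]
  RT 98: heading 307 -> 209
  -- iteration 3/4 --
  FD 19: (38.305,11.696) -> (21.687,2.485) [heading=209, draw]
  RT 98: heading 209 -> 111
  -- iteration 4/4 --
  FD 19: (21.687,2.485) -> (14.878,20.223) [heading=111, draw]
  RT 98: heading 111 -> 13
]
RT 144: heading 13 -> 229
FD 18: (14.878,20.223) -> (3.069,6.638) [heading=229, draw]
Final: pos=(3.069,6.638), heading=229, 6 segment(s) drawn

Start position: (0, 0)
Final position: (3.069, 6.638)
Distance = 7.313; >= 1e-6 -> NOT closed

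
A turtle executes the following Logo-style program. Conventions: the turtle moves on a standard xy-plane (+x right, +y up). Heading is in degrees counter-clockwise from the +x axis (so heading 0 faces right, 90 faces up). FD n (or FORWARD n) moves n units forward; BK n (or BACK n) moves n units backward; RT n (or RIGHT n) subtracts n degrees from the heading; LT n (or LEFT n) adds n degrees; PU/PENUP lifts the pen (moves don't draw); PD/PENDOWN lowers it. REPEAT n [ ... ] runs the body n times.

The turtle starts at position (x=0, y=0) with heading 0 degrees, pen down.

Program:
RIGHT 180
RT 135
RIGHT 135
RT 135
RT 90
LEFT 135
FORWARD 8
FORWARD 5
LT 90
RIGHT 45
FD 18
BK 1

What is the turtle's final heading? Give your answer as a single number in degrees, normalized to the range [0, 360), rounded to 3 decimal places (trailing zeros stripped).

Executing turtle program step by step:
Start: pos=(0,0), heading=0, pen down
RT 180: heading 0 -> 180
RT 135: heading 180 -> 45
RT 135: heading 45 -> 270
RT 135: heading 270 -> 135
RT 90: heading 135 -> 45
LT 135: heading 45 -> 180
FD 8: (0,0) -> (-8,0) [heading=180, draw]
FD 5: (-8,0) -> (-13,0) [heading=180, draw]
LT 90: heading 180 -> 270
RT 45: heading 270 -> 225
FD 18: (-13,0) -> (-25.728,-12.728) [heading=225, draw]
BK 1: (-25.728,-12.728) -> (-25.021,-12.021) [heading=225, draw]
Final: pos=(-25.021,-12.021), heading=225, 4 segment(s) drawn

Answer: 225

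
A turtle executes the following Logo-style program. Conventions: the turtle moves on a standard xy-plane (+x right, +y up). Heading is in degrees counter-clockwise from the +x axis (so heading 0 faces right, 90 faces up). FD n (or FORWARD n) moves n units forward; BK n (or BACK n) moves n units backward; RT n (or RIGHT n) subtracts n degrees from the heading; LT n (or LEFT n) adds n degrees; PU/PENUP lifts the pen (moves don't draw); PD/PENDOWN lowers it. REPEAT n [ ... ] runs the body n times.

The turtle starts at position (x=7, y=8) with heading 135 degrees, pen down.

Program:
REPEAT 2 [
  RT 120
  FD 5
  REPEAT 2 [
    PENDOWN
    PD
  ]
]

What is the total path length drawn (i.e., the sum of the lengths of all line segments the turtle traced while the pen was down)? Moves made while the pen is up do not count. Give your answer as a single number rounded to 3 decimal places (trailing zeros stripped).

Answer: 10

Derivation:
Executing turtle program step by step:
Start: pos=(7,8), heading=135, pen down
REPEAT 2 [
  -- iteration 1/2 --
  RT 120: heading 135 -> 15
  FD 5: (7,8) -> (11.83,9.294) [heading=15, draw]
  REPEAT 2 [
    -- iteration 1/2 --
    PD: pen down
    PD: pen down
    -- iteration 2/2 --
    PD: pen down
    PD: pen down
  ]
  -- iteration 2/2 --
  RT 120: heading 15 -> 255
  FD 5: (11.83,9.294) -> (10.536,4.464) [heading=255, draw]
  REPEAT 2 [
    -- iteration 1/2 --
    PD: pen down
    PD: pen down
    -- iteration 2/2 --
    PD: pen down
    PD: pen down
  ]
]
Final: pos=(10.536,4.464), heading=255, 2 segment(s) drawn

Segment lengths:
  seg 1: (7,8) -> (11.83,9.294), length = 5
  seg 2: (11.83,9.294) -> (10.536,4.464), length = 5
Total = 10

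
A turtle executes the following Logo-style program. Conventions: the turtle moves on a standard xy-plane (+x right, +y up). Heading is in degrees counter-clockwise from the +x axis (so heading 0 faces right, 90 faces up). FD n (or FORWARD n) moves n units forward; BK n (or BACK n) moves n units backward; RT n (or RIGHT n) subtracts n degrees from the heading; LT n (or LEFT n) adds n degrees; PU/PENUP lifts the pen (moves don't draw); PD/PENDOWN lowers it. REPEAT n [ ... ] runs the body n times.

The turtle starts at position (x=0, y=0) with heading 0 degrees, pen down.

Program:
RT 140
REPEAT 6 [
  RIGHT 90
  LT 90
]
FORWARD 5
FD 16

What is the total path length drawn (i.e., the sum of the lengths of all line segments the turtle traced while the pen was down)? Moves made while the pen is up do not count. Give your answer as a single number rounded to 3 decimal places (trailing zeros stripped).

Executing turtle program step by step:
Start: pos=(0,0), heading=0, pen down
RT 140: heading 0 -> 220
REPEAT 6 [
  -- iteration 1/6 --
  RT 90: heading 220 -> 130
  LT 90: heading 130 -> 220
  -- iteration 2/6 --
  RT 90: heading 220 -> 130
  LT 90: heading 130 -> 220
  -- iteration 3/6 --
  RT 90: heading 220 -> 130
  LT 90: heading 130 -> 220
  -- iteration 4/6 --
  RT 90: heading 220 -> 130
  LT 90: heading 130 -> 220
  -- iteration 5/6 --
  RT 90: heading 220 -> 130
  LT 90: heading 130 -> 220
  -- iteration 6/6 --
  RT 90: heading 220 -> 130
  LT 90: heading 130 -> 220
]
FD 5: (0,0) -> (-3.83,-3.214) [heading=220, draw]
FD 16: (-3.83,-3.214) -> (-16.087,-13.499) [heading=220, draw]
Final: pos=(-16.087,-13.499), heading=220, 2 segment(s) drawn

Segment lengths:
  seg 1: (0,0) -> (-3.83,-3.214), length = 5
  seg 2: (-3.83,-3.214) -> (-16.087,-13.499), length = 16
Total = 21

Answer: 21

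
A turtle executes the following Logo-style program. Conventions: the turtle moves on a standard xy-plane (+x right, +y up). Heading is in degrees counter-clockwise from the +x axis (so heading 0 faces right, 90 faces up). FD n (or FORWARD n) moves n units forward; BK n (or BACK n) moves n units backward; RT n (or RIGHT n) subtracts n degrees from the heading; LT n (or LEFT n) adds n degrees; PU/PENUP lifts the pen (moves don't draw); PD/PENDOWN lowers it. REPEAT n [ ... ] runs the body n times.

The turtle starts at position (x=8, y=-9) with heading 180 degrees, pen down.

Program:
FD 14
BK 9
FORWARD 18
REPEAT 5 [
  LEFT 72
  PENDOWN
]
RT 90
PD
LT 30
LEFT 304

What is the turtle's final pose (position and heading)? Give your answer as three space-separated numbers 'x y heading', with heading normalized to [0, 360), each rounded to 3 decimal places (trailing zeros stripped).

Answer: -15 -9 64

Derivation:
Executing turtle program step by step:
Start: pos=(8,-9), heading=180, pen down
FD 14: (8,-9) -> (-6,-9) [heading=180, draw]
BK 9: (-6,-9) -> (3,-9) [heading=180, draw]
FD 18: (3,-9) -> (-15,-9) [heading=180, draw]
REPEAT 5 [
  -- iteration 1/5 --
  LT 72: heading 180 -> 252
  PD: pen down
  -- iteration 2/5 --
  LT 72: heading 252 -> 324
  PD: pen down
  -- iteration 3/5 --
  LT 72: heading 324 -> 36
  PD: pen down
  -- iteration 4/5 --
  LT 72: heading 36 -> 108
  PD: pen down
  -- iteration 5/5 --
  LT 72: heading 108 -> 180
  PD: pen down
]
RT 90: heading 180 -> 90
PD: pen down
LT 30: heading 90 -> 120
LT 304: heading 120 -> 64
Final: pos=(-15,-9), heading=64, 3 segment(s) drawn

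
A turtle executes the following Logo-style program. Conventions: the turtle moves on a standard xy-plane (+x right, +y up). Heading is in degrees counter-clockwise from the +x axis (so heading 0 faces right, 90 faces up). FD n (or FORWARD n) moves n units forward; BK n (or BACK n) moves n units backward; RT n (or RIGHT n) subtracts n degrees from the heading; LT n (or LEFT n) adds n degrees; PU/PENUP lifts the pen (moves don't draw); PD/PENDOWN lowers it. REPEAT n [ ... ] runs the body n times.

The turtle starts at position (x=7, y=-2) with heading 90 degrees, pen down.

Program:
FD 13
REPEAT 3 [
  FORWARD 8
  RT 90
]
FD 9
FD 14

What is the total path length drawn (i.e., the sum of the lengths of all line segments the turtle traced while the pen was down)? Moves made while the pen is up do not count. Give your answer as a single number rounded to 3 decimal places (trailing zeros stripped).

Executing turtle program step by step:
Start: pos=(7,-2), heading=90, pen down
FD 13: (7,-2) -> (7,11) [heading=90, draw]
REPEAT 3 [
  -- iteration 1/3 --
  FD 8: (7,11) -> (7,19) [heading=90, draw]
  RT 90: heading 90 -> 0
  -- iteration 2/3 --
  FD 8: (7,19) -> (15,19) [heading=0, draw]
  RT 90: heading 0 -> 270
  -- iteration 3/3 --
  FD 8: (15,19) -> (15,11) [heading=270, draw]
  RT 90: heading 270 -> 180
]
FD 9: (15,11) -> (6,11) [heading=180, draw]
FD 14: (6,11) -> (-8,11) [heading=180, draw]
Final: pos=(-8,11), heading=180, 6 segment(s) drawn

Segment lengths:
  seg 1: (7,-2) -> (7,11), length = 13
  seg 2: (7,11) -> (7,19), length = 8
  seg 3: (7,19) -> (15,19), length = 8
  seg 4: (15,19) -> (15,11), length = 8
  seg 5: (15,11) -> (6,11), length = 9
  seg 6: (6,11) -> (-8,11), length = 14
Total = 60

Answer: 60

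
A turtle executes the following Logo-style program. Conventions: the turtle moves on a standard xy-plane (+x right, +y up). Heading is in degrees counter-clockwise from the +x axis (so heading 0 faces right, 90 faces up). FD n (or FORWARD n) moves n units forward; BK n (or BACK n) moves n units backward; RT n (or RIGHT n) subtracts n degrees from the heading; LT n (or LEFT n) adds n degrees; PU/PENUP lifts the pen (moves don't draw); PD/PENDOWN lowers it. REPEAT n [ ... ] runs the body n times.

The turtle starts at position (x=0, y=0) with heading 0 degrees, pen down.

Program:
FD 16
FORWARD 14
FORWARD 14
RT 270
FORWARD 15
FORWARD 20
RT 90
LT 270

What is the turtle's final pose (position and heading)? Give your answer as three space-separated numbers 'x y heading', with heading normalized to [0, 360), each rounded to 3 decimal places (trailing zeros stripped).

Answer: 44 35 270

Derivation:
Executing turtle program step by step:
Start: pos=(0,0), heading=0, pen down
FD 16: (0,0) -> (16,0) [heading=0, draw]
FD 14: (16,0) -> (30,0) [heading=0, draw]
FD 14: (30,0) -> (44,0) [heading=0, draw]
RT 270: heading 0 -> 90
FD 15: (44,0) -> (44,15) [heading=90, draw]
FD 20: (44,15) -> (44,35) [heading=90, draw]
RT 90: heading 90 -> 0
LT 270: heading 0 -> 270
Final: pos=(44,35), heading=270, 5 segment(s) drawn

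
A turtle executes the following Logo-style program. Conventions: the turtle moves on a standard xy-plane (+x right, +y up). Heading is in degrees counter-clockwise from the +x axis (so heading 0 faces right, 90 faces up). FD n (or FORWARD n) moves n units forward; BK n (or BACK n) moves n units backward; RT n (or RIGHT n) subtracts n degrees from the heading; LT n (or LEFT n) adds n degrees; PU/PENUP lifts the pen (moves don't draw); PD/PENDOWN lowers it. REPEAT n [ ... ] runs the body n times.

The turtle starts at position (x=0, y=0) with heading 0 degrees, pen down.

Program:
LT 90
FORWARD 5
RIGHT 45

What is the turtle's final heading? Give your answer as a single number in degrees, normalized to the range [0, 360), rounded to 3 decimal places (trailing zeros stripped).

Answer: 45

Derivation:
Executing turtle program step by step:
Start: pos=(0,0), heading=0, pen down
LT 90: heading 0 -> 90
FD 5: (0,0) -> (0,5) [heading=90, draw]
RT 45: heading 90 -> 45
Final: pos=(0,5), heading=45, 1 segment(s) drawn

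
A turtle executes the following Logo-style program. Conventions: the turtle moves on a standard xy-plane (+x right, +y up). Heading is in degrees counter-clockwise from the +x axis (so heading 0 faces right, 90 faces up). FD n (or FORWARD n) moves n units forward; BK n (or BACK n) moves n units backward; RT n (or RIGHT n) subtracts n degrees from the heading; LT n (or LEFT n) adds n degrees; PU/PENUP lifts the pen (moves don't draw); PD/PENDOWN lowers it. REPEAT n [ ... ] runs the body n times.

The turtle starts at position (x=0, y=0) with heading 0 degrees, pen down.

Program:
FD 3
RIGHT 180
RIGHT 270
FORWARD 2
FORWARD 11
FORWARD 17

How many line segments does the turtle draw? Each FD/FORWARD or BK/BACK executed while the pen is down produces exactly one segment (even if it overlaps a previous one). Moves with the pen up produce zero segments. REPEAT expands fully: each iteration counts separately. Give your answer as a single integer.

Executing turtle program step by step:
Start: pos=(0,0), heading=0, pen down
FD 3: (0,0) -> (3,0) [heading=0, draw]
RT 180: heading 0 -> 180
RT 270: heading 180 -> 270
FD 2: (3,0) -> (3,-2) [heading=270, draw]
FD 11: (3,-2) -> (3,-13) [heading=270, draw]
FD 17: (3,-13) -> (3,-30) [heading=270, draw]
Final: pos=(3,-30), heading=270, 4 segment(s) drawn
Segments drawn: 4

Answer: 4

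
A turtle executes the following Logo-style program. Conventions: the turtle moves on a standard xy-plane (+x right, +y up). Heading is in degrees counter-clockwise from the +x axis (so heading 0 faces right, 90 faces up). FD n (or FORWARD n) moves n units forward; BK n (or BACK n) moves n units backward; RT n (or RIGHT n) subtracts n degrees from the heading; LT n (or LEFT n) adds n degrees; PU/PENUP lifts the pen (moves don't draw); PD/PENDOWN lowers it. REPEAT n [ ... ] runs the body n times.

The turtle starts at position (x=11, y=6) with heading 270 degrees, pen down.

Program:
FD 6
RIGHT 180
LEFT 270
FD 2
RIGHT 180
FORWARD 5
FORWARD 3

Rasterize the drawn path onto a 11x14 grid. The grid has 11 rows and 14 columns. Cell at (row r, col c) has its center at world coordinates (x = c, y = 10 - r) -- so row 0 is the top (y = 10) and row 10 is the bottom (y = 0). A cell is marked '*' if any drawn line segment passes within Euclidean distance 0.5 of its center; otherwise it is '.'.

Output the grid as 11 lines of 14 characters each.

Answer: ..............
..............
..............
..............
...........*..
...........*..
...........*..
...........*..
...........*..
...........*..
.....*********

Derivation:
Segment 0: (11,6) -> (11,0)
Segment 1: (11,0) -> (13,-0)
Segment 2: (13,-0) -> (8,0)
Segment 3: (8,0) -> (5,0)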